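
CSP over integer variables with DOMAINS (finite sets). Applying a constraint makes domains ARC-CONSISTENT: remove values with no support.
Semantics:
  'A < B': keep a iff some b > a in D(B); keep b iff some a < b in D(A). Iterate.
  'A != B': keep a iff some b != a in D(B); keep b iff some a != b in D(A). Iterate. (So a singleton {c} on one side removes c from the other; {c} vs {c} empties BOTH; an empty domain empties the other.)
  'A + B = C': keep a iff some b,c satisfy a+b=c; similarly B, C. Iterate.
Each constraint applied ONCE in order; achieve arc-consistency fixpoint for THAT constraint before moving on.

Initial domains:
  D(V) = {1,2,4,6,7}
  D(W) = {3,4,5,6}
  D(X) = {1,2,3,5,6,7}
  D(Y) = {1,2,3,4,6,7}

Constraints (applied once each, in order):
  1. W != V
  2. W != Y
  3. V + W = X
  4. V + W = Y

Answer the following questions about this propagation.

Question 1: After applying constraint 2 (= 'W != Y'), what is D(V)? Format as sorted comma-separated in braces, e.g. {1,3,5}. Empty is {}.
Answer: {1,2,4,6,7}

Derivation:
Constraint 1 (W != V) on D(W)={3,4,5,6} D(V)={1,2,4,6,7}: no change
Constraint 2 (W != Y) on D(W)={3,4,5,6} D(Y)={1,2,3,4,6,7}: no change
So after constraint 2: D(V) = {1,2,4,6,7}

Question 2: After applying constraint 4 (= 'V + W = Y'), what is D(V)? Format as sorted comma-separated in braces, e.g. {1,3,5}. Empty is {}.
Constraint 1 (W != V) on D(W)={3,4,5,6} D(V)={1,2,4,6,7}: no change
Constraint 2 (W != Y) on D(W)={3,4,5,6} D(Y)={1,2,3,4,6,7}: no change
Constraint 3 (V + W = X) on D(V)={1,2,4,6,7} D(W)={3,4,5,6} D(X)={1,2,3,5,6,7}: V {1,2,4,6,7}->{1,2,4}; X {1,2,3,5,6,7}->{5,6,7}
Constraint 4 (V + W = Y) on D(V)={1,2,4} D(W)={3,4,5,6} D(Y)={1,2,3,4,6,7}: Y {1,2,3,4,6,7}->{4,6,7}
So after constraint 4: D(V) = {1,2,4}

Answer: {1,2,4}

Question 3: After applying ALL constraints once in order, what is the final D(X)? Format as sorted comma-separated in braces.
Constraint 1 (W != V) on D(W)={3,4,5,6} D(V)={1,2,4,6,7}: no change
Constraint 2 (W != Y) on D(W)={3,4,5,6} D(Y)={1,2,3,4,6,7}: no change
Constraint 3 (V + W = X) on D(V)={1,2,4,6,7} D(W)={3,4,5,6} D(X)={1,2,3,5,6,7}: V {1,2,4,6,7}->{1,2,4}; X {1,2,3,5,6,7}->{5,6,7}
Constraint 4 (V + W = Y) on D(V)={1,2,4} D(W)={3,4,5,6} D(Y)={1,2,3,4,6,7}: Y {1,2,3,4,6,7}->{4,6,7}
So after all 4 constraints: D(X) = {5,6,7}

Answer: {5,6,7}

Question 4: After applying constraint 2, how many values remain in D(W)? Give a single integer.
Answer: 4

Derivation:
Constraint 1 (W != V) on D(W)={3,4,5,6} D(V)={1,2,4,6,7}: no change
Constraint 2 (W != Y) on D(W)={3,4,5,6} D(Y)={1,2,3,4,6,7}: no change
So after constraint 2: D(W)={3,4,5,6}, size = 4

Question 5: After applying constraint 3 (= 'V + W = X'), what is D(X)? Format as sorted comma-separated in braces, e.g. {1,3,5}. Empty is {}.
Answer: {5,6,7}

Derivation:
Constraint 1 (W != V) on D(W)={3,4,5,6} D(V)={1,2,4,6,7}: no change
Constraint 2 (W != Y) on D(W)={3,4,5,6} D(Y)={1,2,3,4,6,7}: no change
Constraint 3 (V + W = X) on D(V)={1,2,4,6,7} D(W)={3,4,5,6} D(X)={1,2,3,5,6,7}: V {1,2,4,6,7}->{1,2,4}; X {1,2,3,5,6,7}->{5,6,7}
So after constraint 3: D(X) = {5,6,7}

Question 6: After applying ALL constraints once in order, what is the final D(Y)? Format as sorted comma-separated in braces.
Constraint 1 (W != V) on D(W)={3,4,5,6} D(V)={1,2,4,6,7}: no change
Constraint 2 (W != Y) on D(W)={3,4,5,6} D(Y)={1,2,3,4,6,7}: no change
Constraint 3 (V + W = X) on D(V)={1,2,4,6,7} D(W)={3,4,5,6} D(X)={1,2,3,5,6,7}: V {1,2,4,6,7}->{1,2,4}; X {1,2,3,5,6,7}->{5,6,7}
Constraint 4 (V + W = Y) on D(V)={1,2,4} D(W)={3,4,5,6} D(Y)={1,2,3,4,6,7}: Y {1,2,3,4,6,7}->{4,6,7}
So after all 4 constraints: D(Y) = {4,6,7}

Answer: {4,6,7}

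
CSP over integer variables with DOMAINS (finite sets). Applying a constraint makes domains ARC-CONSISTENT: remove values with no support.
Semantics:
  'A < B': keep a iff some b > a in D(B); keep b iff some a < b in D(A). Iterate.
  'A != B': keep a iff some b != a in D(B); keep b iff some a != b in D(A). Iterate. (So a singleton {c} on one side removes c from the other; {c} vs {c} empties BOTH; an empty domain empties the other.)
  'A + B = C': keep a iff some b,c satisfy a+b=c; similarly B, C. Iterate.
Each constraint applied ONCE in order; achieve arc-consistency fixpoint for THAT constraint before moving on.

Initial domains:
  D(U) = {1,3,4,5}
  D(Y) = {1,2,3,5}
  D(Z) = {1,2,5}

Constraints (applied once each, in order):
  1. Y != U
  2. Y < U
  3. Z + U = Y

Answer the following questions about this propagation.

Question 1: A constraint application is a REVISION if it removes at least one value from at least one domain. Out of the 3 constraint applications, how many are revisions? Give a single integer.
Constraint 1 (Y != U) on D(Y)={1,2,3,5} D(U)={1,3,4,5}: no change => not a revision
Constraint 2 (Y < U) on D(Y)={1,2,3,5} D(U)={1,3,4,5}: Y {1,2,3,5}->{1,2,3}; U {1,3,4,5}->{3,4,5} => REVISION
Constraint 3 (Z + U = Y) on D(Z)={1,2,5} D(U)={3,4,5} D(Y)={1,2,3}: Z {1,2,5}->{}; U {3,4,5}->{}; Y {1,2,3}->{} => REVISION
Total revisions = 2

Answer: 2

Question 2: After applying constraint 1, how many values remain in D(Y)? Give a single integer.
Constraint 1 (Y != U) on D(Y)={1,2,3,5} D(U)={1,3,4,5}: no change
So after constraint 1: D(Y)={1,2,3,5}, size = 4

Answer: 4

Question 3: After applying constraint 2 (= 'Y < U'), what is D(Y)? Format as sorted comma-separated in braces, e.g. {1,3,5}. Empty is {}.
Constraint 1 (Y != U) on D(Y)={1,2,3,5} D(U)={1,3,4,5}: no change
Constraint 2 (Y < U) on D(Y)={1,2,3,5} D(U)={1,3,4,5}: Y {1,2,3,5}->{1,2,3}; U {1,3,4,5}->{3,4,5}
So after constraint 2: D(Y) = {1,2,3}

Answer: {1,2,3}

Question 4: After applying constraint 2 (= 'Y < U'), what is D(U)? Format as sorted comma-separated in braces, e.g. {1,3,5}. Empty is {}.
Constraint 1 (Y != U) on D(Y)={1,2,3,5} D(U)={1,3,4,5}: no change
Constraint 2 (Y < U) on D(Y)={1,2,3,5} D(U)={1,3,4,5}: Y {1,2,3,5}->{1,2,3}; U {1,3,4,5}->{3,4,5}
So after constraint 2: D(U) = {3,4,5}

Answer: {3,4,5}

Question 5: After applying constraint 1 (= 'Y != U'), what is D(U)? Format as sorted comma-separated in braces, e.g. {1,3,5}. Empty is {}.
Answer: {1,3,4,5}

Derivation:
Constraint 1 (Y != U) on D(Y)={1,2,3,5} D(U)={1,3,4,5}: no change
So after constraint 1: D(U) = {1,3,4,5}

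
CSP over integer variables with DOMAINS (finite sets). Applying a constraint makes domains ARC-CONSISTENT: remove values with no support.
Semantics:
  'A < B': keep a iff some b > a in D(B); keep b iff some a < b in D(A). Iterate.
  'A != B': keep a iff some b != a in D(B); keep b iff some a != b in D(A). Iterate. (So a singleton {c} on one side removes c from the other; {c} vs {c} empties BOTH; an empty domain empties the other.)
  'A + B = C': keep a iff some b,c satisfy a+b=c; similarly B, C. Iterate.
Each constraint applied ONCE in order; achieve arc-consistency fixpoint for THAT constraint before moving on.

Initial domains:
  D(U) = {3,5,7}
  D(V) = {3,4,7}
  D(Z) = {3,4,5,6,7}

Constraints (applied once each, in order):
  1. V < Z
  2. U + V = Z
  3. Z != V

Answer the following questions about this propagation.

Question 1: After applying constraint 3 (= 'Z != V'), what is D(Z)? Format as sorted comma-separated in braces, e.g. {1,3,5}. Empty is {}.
Constraint 1 (V < Z) on D(V)={3,4,7} D(Z)={3,4,5,6,7}: V {3,4,7}->{3,4}; Z {3,4,5,6,7}->{4,5,6,7}
Constraint 2 (U + V = Z) on D(U)={3,5,7} D(V)={3,4} D(Z)={4,5,6,7}: U {3,5,7}->{3}; Z {4,5,6,7}->{6,7}
Constraint 3 (Z != V) on D(Z)={6,7} D(V)={3,4}: no change
So after constraint 3: D(Z) = {6,7}

Answer: {6,7}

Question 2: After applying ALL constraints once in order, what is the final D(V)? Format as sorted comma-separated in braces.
Constraint 1 (V < Z) on D(V)={3,4,7} D(Z)={3,4,5,6,7}: V {3,4,7}->{3,4}; Z {3,4,5,6,7}->{4,5,6,7}
Constraint 2 (U + V = Z) on D(U)={3,5,7} D(V)={3,4} D(Z)={4,5,6,7}: U {3,5,7}->{3}; Z {4,5,6,7}->{6,7}
Constraint 3 (Z != V) on D(Z)={6,7} D(V)={3,4}: no change
So after all 3 constraints: D(V) = {3,4}

Answer: {3,4}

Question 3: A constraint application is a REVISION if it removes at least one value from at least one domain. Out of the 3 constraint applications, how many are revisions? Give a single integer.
Constraint 1 (V < Z) on D(V)={3,4,7} D(Z)={3,4,5,6,7}: V {3,4,7}->{3,4}; Z {3,4,5,6,7}->{4,5,6,7} => REVISION
Constraint 2 (U + V = Z) on D(U)={3,5,7} D(V)={3,4} D(Z)={4,5,6,7}: U {3,5,7}->{3}; Z {4,5,6,7}->{6,7} => REVISION
Constraint 3 (Z != V) on D(Z)={6,7} D(V)={3,4}: no change => not a revision
Total revisions = 2

Answer: 2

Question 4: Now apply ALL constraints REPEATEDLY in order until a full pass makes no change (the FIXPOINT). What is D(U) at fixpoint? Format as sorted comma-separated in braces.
pass 0 (initial): D(U)={3,5,7}
pass 1: U {3,5,7}->{3}; V {3,4,7}->{3,4}; Z {3,4,5,6,7}->{6,7}
pass 2: no change
Fixpoint after 2 passes: D(U) = {3}

Answer: {3}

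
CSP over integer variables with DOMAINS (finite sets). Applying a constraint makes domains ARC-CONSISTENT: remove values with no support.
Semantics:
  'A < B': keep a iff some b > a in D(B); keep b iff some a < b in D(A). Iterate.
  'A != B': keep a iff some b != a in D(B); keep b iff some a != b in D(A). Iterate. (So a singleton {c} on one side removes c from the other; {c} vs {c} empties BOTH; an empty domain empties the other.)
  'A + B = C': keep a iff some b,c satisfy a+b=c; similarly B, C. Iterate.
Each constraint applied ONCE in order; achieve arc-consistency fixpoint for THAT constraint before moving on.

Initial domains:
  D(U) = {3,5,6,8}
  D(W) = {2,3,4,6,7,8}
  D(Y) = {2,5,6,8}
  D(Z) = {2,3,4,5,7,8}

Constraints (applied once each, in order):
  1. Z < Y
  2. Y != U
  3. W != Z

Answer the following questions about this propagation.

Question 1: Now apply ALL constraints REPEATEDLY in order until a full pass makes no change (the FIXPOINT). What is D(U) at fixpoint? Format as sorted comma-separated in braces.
pass 0 (initial): D(U)={3,5,6,8}
pass 1: Y {2,5,6,8}->{5,6,8}; Z {2,3,4,5,7,8}->{2,3,4,5,7}
pass 2: no change
Fixpoint after 2 passes: D(U) = {3,5,6,8}

Answer: {3,5,6,8}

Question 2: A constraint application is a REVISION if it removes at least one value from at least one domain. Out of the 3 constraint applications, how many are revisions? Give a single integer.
Answer: 1

Derivation:
Constraint 1 (Z < Y) on D(Z)={2,3,4,5,7,8} D(Y)={2,5,6,8}: Z {2,3,4,5,7,8}->{2,3,4,5,7}; Y {2,5,6,8}->{5,6,8} => REVISION
Constraint 2 (Y != U) on D(Y)={5,6,8} D(U)={3,5,6,8}: no change => not a revision
Constraint 3 (W != Z) on D(W)={2,3,4,6,7,8} D(Z)={2,3,4,5,7}: no change => not a revision
Total revisions = 1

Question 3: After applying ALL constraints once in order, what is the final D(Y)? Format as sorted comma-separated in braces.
Constraint 1 (Z < Y) on D(Z)={2,3,4,5,7,8} D(Y)={2,5,6,8}: Z {2,3,4,5,7,8}->{2,3,4,5,7}; Y {2,5,6,8}->{5,6,8}
Constraint 2 (Y != U) on D(Y)={5,6,8} D(U)={3,5,6,8}: no change
Constraint 3 (W != Z) on D(W)={2,3,4,6,7,8} D(Z)={2,3,4,5,7}: no change
So after all 3 constraints: D(Y) = {5,6,8}

Answer: {5,6,8}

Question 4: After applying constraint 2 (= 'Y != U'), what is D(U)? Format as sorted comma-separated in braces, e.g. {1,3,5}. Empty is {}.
Answer: {3,5,6,8}

Derivation:
Constraint 1 (Z < Y) on D(Z)={2,3,4,5,7,8} D(Y)={2,5,6,8}: Z {2,3,4,5,7,8}->{2,3,4,5,7}; Y {2,5,6,8}->{5,6,8}
Constraint 2 (Y != U) on D(Y)={5,6,8} D(U)={3,5,6,8}: no change
So after constraint 2: D(U) = {3,5,6,8}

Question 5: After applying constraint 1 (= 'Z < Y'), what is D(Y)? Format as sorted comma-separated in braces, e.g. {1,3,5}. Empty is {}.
Constraint 1 (Z < Y) on D(Z)={2,3,4,5,7,8} D(Y)={2,5,6,8}: Z {2,3,4,5,7,8}->{2,3,4,5,7}; Y {2,5,6,8}->{5,6,8}
So after constraint 1: D(Y) = {5,6,8}

Answer: {5,6,8}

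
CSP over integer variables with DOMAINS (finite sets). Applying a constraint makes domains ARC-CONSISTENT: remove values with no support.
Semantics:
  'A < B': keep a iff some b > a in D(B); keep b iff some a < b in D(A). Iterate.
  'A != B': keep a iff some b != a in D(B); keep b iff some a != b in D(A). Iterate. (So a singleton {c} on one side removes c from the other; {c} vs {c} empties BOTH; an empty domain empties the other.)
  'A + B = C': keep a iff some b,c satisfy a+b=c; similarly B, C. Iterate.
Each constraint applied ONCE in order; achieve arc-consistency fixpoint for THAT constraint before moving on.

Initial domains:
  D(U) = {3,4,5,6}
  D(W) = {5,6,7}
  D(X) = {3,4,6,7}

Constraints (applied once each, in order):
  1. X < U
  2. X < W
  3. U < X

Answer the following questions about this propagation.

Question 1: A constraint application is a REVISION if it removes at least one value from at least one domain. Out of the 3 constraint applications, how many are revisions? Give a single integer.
Constraint 1 (X < U) on D(X)={3,4,6,7} D(U)={3,4,5,6}: X {3,4,6,7}->{3,4}; U {3,4,5,6}->{4,5,6} => REVISION
Constraint 2 (X < W) on D(X)={3,4} D(W)={5,6,7}: no change => not a revision
Constraint 3 (U < X) on D(U)={4,5,6} D(X)={3,4}: U {4,5,6}->{}; X {3,4}->{} => REVISION
Total revisions = 2

Answer: 2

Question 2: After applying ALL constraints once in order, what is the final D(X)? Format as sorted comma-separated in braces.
Constraint 1 (X < U) on D(X)={3,4,6,7} D(U)={3,4,5,6}: X {3,4,6,7}->{3,4}; U {3,4,5,6}->{4,5,6}
Constraint 2 (X < W) on D(X)={3,4} D(W)={5,6,7}: no change
Constraint 3 (U < X) on D(U)={4,5,6} D(X)={3,4}: U {4,5,6}->{}; X {3,4}->{}
So after all 3 constraints: D(X) = {}

Answer: {}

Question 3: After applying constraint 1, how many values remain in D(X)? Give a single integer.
Answer: 2

Derivation:
Constraint 1 (X < U) on D(X)={3,4,6,7} D(U)={3,4,5,6}: X {3,4,6,7}->{3,4}; U {3,4,5,6}->{4,5,6}
So after constraint 1: D(X)={3,4}, size = 2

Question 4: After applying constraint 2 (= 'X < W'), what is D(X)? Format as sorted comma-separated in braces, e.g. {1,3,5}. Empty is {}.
Constraint 1 (X < U) on D(X)={3,4,6,7} D(U)={3,4,5,6}: X {3,4,6,7}->{3,4}; U {3,4,5,6}->{4,5,6}
Constraint 2 (X < W) on D(X)={3,4} D(W)={5,6,7}: no change
So after constraint 2: D(X) = {3,4}

Answer: {3,4}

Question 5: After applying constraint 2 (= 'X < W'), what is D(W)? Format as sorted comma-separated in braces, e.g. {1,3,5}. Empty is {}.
Answer: {5,6,7}

Derivation:
Constraint 1 (X < U) on D(X)={3,4,6,7} D(U)={3,4,5,6}: X {3,4,6,7}->{3,4}; U {3,4,5,6}->{4,5,6}
Constraint 2 (X < W) on D(X)={3,4} D(W)={5,6,7}: no change
So after constraint 2: D(W) = {5,6,7}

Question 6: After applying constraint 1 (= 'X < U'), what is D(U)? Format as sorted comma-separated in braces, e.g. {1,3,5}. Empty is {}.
Constraint 1 (X < U) on D(X)={3,4,6,7} D(U)={3,4,5,6}: X {3,4,6,7}->{3,4}; U {3,4,5,6}->{4,5,6}
So after constraint 1: D(U) = {4,5,6}

Answer: {4,5,6}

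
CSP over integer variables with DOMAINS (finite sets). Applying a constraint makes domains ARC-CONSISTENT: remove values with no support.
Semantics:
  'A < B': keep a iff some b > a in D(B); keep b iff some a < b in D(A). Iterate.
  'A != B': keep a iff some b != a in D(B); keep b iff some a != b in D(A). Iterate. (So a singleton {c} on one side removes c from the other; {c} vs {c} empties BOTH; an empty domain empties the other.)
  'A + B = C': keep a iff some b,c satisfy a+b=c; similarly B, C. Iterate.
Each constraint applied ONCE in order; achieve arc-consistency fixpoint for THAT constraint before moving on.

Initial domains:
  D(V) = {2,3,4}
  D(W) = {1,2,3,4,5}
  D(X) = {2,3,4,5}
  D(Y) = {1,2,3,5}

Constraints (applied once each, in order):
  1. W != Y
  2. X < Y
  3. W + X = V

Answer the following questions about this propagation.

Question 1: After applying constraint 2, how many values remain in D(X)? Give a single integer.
Constraint 1 (W != Y) on D(W)={1,2,3,4,5} D(Y)={1,2,3,5}: no change
Constraint 2 (X < Y) on D(X)={2,3,4,5} D(Y)={1,2,3,5}: X {2,3,4,5}->{2,3,4}; Y {1,2,3,5}->{3,5}
So after constraint 2: D(X)={2,3,4}, size = 3

Answer: 3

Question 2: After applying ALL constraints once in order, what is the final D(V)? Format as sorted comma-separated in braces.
Constraint 1 (W != Y) on D(W)={1,2,3,4,5} D(Y)={1,2,3,5}: no change
Constraint 2 (X < Y) on D(X)={2,3,4,5} D(Y)={1,2,3,5}: X {2,3,4,5}->{2,3,4}; Y {1,2,3,5}->{3,5}
Constraint 3 (W + X = V) on D(W)={1,2,3,4,5} D(X)={2,3,4} D(V)={2,3,4}: W {1,2,3,4,5}->{1,2}; X {2,3,4}->{2,3}; V {2,3,4}->{3,4}
So after all 3 constraints: D(V) = {3,4}

Answer: {3,4}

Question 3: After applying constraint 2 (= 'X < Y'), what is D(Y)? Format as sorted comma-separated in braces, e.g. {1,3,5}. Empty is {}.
Answer: {3,5}

Derivation:
Constraint 1 (W != Y) on D(W)={1,2,3,4,5} D(Y)={1,2,3,5}: no change
Constraint 2 (X < Y) on D(X)={2,3,4,5} D(Y)={1,2,3,5}: X {2,3,4,5}->{2,3,4}; Y {1,2,3,5}->{3,5}
So after constraint 2: D(Y) = {3,5}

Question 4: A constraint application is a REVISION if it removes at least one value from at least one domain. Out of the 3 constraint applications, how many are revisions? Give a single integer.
Constraint 1 (W != Y) on D(W)={1,2,3,4,5} D(Y)={1,2,3,5}: no change => not a revision
Constraint 2 (X < Y) on D(X)={2,3,4,5} D(Y)={1,2,3,5}: X {2,3,4,5}->{2,3,4}; Y {1,2,3,5}->{3,5} => REVISION
Constraint 3 (W + X = V) on D(W)={1,2,3,4,5} D(X)={2,3,4} D(V)={2,3,4}: W {1,2,3,4,5}->{1,2}; X {2,3,4}->{2,3}; V {2,3,4}->{3,4} => REVISION
Total revisions = 2

Answer: 2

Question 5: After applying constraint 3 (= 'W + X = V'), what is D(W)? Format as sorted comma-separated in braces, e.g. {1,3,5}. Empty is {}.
Answer: {1,2}

Derivation:
Constraint 1 (W != Y) on D(W)={1,2,3,4,5} D(Y)={1,2,3,5}: no change
Constraint 2 (X < Y) on D(X)={2,3,4,5} D(Y)={1,2,3,5}: X {2,3,4,5}->{2,3,4}; Y {1,2,3,5}->{3,5}
Constraint 3 (W + X = V) on D(W)={1,2,3,4,5} D(X)={2,3,4} D(V)={2,3,4}: W {1,2,3,4,5}->{1,2}; X {2,3,4}->{2,3}; V {2,3,4}->{3,4}
So after constraint 3: D(W) = {1,2}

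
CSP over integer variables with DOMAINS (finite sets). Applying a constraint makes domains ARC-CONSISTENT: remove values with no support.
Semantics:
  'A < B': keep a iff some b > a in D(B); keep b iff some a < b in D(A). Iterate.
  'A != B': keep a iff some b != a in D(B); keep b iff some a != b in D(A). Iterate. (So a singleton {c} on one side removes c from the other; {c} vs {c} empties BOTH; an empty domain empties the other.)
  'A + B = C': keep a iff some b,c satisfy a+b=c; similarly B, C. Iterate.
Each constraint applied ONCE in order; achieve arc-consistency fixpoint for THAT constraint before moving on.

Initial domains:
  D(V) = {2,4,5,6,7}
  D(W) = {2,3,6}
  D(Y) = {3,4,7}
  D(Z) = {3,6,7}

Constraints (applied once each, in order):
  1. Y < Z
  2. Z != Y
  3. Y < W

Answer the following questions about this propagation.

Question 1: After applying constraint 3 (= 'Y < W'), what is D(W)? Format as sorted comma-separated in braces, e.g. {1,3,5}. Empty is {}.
Answer: {6}

Derivation:
Constraint 1 (Y < Z) on D(Y)={3,4,7} D(Z)={3,6,7}: Y {3,4,7}->{3,4}; Z {3,6,7}->{6,7}
Constraint 2 (Z != Y) on D(Z)={6,7} D(Y)={3,4}: no change
Constraint 3 (Y < W) on D(Y)={3,4} D(W)={2,3,6}: W {2,3,6}->{6}
So after constraint 3: D(W) = {6}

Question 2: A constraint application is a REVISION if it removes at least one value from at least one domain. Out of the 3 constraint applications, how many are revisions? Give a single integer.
Answer: 2

Derivation:
Constraint 1 (Y < Z) on D(Y)={3,4,7} D(Z)={3,6,7}: Y {3,4,7}->{3,4}; Z {3,6,7}->{6,7} => REVISION
Constraint 2 (Z != Y) on D(Z)={6,7} D(Y)={3,4}: no change => not a revision
Constraint 3 (Y < W) on D(Y)={3,4} D(W)={2,3,6}: W {2,3,6}->{6} => REVISION
Total revisions = 2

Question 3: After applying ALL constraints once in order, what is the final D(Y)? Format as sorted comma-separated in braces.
Constraint 1 (Y < Z) on D(Y)={3,4,7} D(Z)={3,6,7}: Y {3,4,7}->{3,4}; Z {3,6,7}->{6,7}
Constraint 2 (Z != Y) on D(Z)={6,7} D(Y)={3,4}: no change
Constraint 3 (Y < W) on D(Y)={3,4} D(W)={2,3,6}: W {2,3,6}->{6}
So after all 3 constraints: D(Y) = {3,4}

Answer: {3,4}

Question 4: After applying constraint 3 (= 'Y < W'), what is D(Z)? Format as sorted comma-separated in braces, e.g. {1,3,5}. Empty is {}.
Constraint 1 (Y < Z) on D(Y)={3,4,7} D(Z)={3,6,7}: Y {3,4,7}->{3,4}; Z {3,6,7}->{6,7}
Constraint 2 (Z != Y) on D(Z)={6,7} D(Y)={3,4}: no change
Constraint 3 (Y < W) on D(Y)={3,4} D(W)={2,3,6}: W {2,3,6}->{6}
So after constraint 3: D(Z) = {6,7}

Answer: {6,7}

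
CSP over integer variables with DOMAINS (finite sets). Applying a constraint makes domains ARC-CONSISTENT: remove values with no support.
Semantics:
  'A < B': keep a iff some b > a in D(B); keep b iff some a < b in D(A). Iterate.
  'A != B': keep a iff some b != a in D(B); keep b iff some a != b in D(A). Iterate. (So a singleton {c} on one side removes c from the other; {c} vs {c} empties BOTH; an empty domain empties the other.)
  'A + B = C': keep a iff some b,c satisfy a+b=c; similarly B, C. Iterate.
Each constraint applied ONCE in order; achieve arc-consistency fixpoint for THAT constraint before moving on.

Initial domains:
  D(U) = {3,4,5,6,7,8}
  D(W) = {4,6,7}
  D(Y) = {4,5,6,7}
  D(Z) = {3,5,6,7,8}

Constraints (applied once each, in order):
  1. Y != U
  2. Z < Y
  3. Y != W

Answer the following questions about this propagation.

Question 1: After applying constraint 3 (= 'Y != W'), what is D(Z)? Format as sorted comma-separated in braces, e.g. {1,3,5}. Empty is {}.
Answer: {3,5,6}

Derivation:
Constraint 1 (Y != U) on D(Y)={4,5,6,7} D(U)={3,4,5,6,7,8}: no change
Constraint 2 (Z < Y) on D(Z)={3,5,6,7,8} D(Y)={4,5,6,7}: Z {3,5,6,7,8}->{3,5,6}
Constraint 3 (Y != W) on D(Y)={4,5,6,7} D(W)={4,6,7}: no change
So after constraint 3: D(Z) = {3,5,6}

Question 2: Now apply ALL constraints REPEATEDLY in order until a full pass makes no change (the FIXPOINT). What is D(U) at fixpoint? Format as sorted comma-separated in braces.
pass 0 (initial): D(U)={3,4,5,6,7,8}
pass 1: Z {3,5,6,7,8}->{3,5,6}
pass 2: no change
Fixpoint after 2 passes: D(U) = {3,4,5,6,7,8}

Answer: {3,4,5,6,7,8}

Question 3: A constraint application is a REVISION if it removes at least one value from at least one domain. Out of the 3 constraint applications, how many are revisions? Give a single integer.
Answer: 1

Derivation:
Constraint 1 (Y != U) on D(Y)={4,5,6,7} D(U)={3,4,5,6,7,8}: no change => not a revision
Constraint 2 (Z < Y) on D(Z)={3,5,6,7,8} D(Y)={4,5,6,7}: Z {3,5,6,7,8}->{3,5,6} => REVISION
Constraint 3 (Y != W) on D(Y)={4,5,6,7} D(W)={4,6,7}: no change => not a revision
Total revisions = 1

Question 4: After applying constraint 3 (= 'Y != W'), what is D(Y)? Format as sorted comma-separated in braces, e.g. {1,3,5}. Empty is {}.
Constraint 1 (Y != U) on D(Y)={4,5,6,7} D(U)={3,4,5,6,7,8}: no change
Constraint 2 (Z < Y) on D(Z)={3,5,6,7,8} D(Y)={4,5,6,7}: Z {3,5,6,7,8}->{3,5,6}
Constraint 3 (Y != W) on D(Y)={4,5,6,7} D(W)={4,6,7}: no change
So after constraint 3: D(Y) = {4,5,6,7}

Answer: {4,5,6,7}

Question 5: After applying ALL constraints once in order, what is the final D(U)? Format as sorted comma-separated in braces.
Answer: {3,4,5,6,7,8}

Derivation:
Constraint 1 (Y != U) on D(Y)={4,5,6,7} D(U)={3,4,5,6,7,8}: no change
Constraint 2 (Z < Y) on D(Z)={3,5,6,7,8} D(Y)={4,5,6,7}: Z {3,5,6,7,8}->{3,5,6}
Constraint 3 (Y != W) on D(Y)={4,5,6,7} D(W)={4,6,7}: no change
So after all 3 constraints: D(U) = {3,4,5,6,7,8}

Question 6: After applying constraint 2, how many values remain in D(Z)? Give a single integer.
Constraint 1 (Y != U) on D(Y)={4,5,6,7} D(U)={3,4,5,6,7,8}: no change
Constraint 2 (Z < Y) on D(Z)={3,5,6,7,8} D(Y)={4,5,6,7}: Z {3,5,6,7,8}->{3,5,6}
So after constraint 2: D(Z)={3,5,6}, size = 3

Answer: 3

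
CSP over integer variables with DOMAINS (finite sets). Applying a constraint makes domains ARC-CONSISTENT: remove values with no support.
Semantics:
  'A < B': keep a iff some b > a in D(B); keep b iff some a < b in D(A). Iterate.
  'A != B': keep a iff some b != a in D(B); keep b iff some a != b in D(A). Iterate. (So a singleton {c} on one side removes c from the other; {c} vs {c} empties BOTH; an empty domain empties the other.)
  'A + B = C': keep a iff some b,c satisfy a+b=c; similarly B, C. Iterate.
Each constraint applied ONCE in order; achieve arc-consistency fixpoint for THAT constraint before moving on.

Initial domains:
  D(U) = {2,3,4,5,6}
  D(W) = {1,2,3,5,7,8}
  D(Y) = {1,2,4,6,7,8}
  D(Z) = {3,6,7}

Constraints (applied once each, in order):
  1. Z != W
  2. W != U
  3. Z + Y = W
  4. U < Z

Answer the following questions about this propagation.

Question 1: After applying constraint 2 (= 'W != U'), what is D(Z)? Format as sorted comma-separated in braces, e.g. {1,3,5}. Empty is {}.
Constraint 1 (Z != W) on D(Z)={3,6,7} D(W)={1,2,3,5,7,8}: no change
Constraint 2 (W != U) on D(W)={1,2,3,5,7,8} D(U)={2,3,4,5,6}: no change
So after constraint 2: D(Z) = {3,6,7}

Answer: {3,6,7}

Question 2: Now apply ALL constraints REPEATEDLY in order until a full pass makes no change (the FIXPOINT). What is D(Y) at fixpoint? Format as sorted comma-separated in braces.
pass 0 (initial): D(Y)={1,2,4,6,7,8}
pass 1: W {1,2,3,5,7,8}->{5,7,8}; Y {1,2,4,6,7,8}->{1,2,4}
pass 2: no change
Fixpoint after 2 passes: D(Y) = {1,2,4}

Answer: {1,2,4}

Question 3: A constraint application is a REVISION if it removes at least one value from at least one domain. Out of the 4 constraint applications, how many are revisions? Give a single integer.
Constraint 1 (Z != W) on D(Z)={3,6,7} D(W)={1,2,3,5,7,8}: no change => not a revision
Constraint 2 (W != U) on D(W)={1,2,3,5,7,8} D(U)={2,3,4,5,6}: no change => not a revision
Constraint 3 (Z + Y = W) on D(Z)={3,6,7} D(Y)={1,2,4,6,7,8} D(W)={1,2,3,5,7,8}: Y {1,2,4,6,7,8}->{1,2,4}; W {1,2,3,5,7,8}->{5,7,8} => REVISION
Constraint 4 (U < Z) on D(U)={2,3,4,5,6} D(Z)={3,6,7}: no change => not a revision
Total revisions = 1

Answer: 1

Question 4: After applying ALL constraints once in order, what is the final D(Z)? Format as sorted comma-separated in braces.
Answer: {3,6,7}

Derivation:
Constraint 1 (Z != W) on D(Z)={3,6,7} D(W)={1,2,3,5,7,8}: no change
Constraint 2 (W != U) on D(W)={1,2,3,5,7,8} D(U)={2,3,4,5,6}: no change
Constraint 3 (Z + Y = W) on D(Z)={3,6,7} D(Y)={1,2,4,6,7,8} D(W)={1,2,3,5,7,8}: Y {1,2,4,6,7,8}->{1,2,4}; W {1,2,3,5,7,8}->{5,7,8}
Constraint 4 (U < Z) on D(U)={2,3,4,5,6} D(Z)={3,6,7}: no change
So after all 4 constraints: D(Z) = {3,6,7}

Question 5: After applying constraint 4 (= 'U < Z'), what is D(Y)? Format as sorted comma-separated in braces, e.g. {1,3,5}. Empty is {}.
Answer: {1,2,4}

Derivation:
Constraint 1 (Z != W) on D(Z)={3,6,7} D(W)={1,2,3,5,7,8}: no change
Constraint 2 (W != U) on D(W)={1,2,3,5,7,8} D(U)={2,3,4,5,6}: no change
Constraint 3 (Z + Y = W) on D(Z)={3,6,7} D(Y)={1,2,4,6,7,8} D(W)={1,2,3,5,7,8}: Y {1,2,4,6,7,8}->{1,2,4}; W {1,2,3,5,7,8}->{5,7,8}
Constraint 4 (U < Z) on D(U)={2,3,4,5,6} D(Z)={3,6,7}: no change
So after constraint 4: D(Y) = {1,2,4}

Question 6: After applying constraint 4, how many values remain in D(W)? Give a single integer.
Constraint 1 (Z != W) on D(Z)={3,6,7} D(W)={1,2,3,5,7,8}: no change
Constraint 2 (W != U) on D(W)={1,2,3,5,7,8} D(U)={2,3,4,5,6}: no change
Constraint 3 (Z + Y = W) on D(Z)={3,6,7} D(Y)={1,2,4,6,7,8} D(W)={1,2,3,5,7,8}: Y {1,2,4,6,7,8}->{1,2,4}; W {1,2,3,5,7,8}->{5,7,8}
Constraint 4 (U < Z) on D(U)={2,3,4,5,6} D(Z)={3,6,7}: no change
So after constraint 4: D(W)={5,7,8}, size = 3

Answer: 3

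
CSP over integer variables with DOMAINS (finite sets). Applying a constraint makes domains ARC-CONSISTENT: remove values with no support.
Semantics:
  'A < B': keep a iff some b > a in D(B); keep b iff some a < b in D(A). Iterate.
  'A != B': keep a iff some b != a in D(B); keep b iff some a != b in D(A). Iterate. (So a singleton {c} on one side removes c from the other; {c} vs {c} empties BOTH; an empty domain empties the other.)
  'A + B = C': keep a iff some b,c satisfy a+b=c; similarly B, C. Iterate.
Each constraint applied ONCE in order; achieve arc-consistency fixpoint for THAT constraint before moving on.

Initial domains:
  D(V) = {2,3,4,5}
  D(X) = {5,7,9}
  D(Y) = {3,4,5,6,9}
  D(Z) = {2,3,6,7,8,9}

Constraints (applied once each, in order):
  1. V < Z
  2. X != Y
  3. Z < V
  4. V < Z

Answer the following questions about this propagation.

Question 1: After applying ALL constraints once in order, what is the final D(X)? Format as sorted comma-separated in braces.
Constraint 1 (V < Z) on D(V)={2,3,4,5} D(Z)={2,3,6,7,8,9}: Z {2,3,6,7,8,9}->{3,6,7,8,9}
Constraint 2 (X != Y) on D(X)={5,7,9} D(Y)={3,4,5,6,9}: no change
Constraint 3 (Z < V) on D(Z)={3,6,7,8,9} D(V)={2,3,4,5}: Z {3,6,7,8,9}->{3}; V {2,3,4,5}->{4,5}
Constraint 4 (V < Z) on D(V)={4,5} D(Z)={3}: V {4,5}->{}; Z {3}->{}
So after all 4 constraints: D(X) = {5,7,9}

Answer: {5,7,9}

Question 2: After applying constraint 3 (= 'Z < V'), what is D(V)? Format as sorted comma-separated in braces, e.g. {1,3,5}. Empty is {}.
Answer: {4,5}

Derivation:
Constraint 1 (V < Z) on D(V)={2,3,4,5} D(Z)={2,3,6,7,8,9}: Z {2,3,6,7,8,9}->{3,6,7,8,9}
Constraint 2 (X != Y) on D(X)={5,7,9} D(Y)={3,4,5,6,9}: no change
Constraint 3 (Z < V) on D(Z)={3,6,7,8,9} D(V)={2,3,4,5}: Z {3,6,7,8,9}->{3}; V {2,3,4,5}->{4,5}
So after constraint 3: D(V) = {4,5}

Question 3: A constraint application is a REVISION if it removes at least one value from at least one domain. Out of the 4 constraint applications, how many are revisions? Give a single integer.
Answer: 3

Derivation:
Constraint 1 (V < Z) on D(V)={2,3,4,5} D(Z)={2,3,6,7,8,9}: Z {2,3,6,7,8,9}->{3,6,7,8,9} => REVISION
Constraint 2 (X != Y) on D(X)={5,7,9} D(Y)={3,4,5,6,9}: no change => not a revision
Constraint 3 (Z < V) on D(Z)={3,6,7,8,9} D(V)={2,3,4,5}: Z {3,6,7,8,9}->{3}; V {2,3,4,5}->{4,5} => REVISION
Constraint 4 (V < Z) on D(V)={4,5} D(Z)={3}: V {4,5}->{}; Z {3}->{} => REVISION
Total revisions = 3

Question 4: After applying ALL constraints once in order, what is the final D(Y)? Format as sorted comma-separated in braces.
Answer: {3,4,5,6,9}

Derivation:
Constraint 1 (V < Z) on D(V)={2,3,4,5} D(Z)={2,3,6,7,8,9}: Z {2,3,6,7,8,9}->{3,6,7,8,9}
Constraint 2 (X != Y) on D(X)={5,7,9} D(Y)={3,4,5,6,9}: no change
Constraint 3 (Z < V) on D(Z)={3,6,7,8,9} D(V)={2,3,4,5}: Z {3,6,7,8,9}->{3}; V {2,3,4,5}->{4,5}
Constraint 4 (V < Z) on D(V)={4,5} D(Z)={3}: V {4,5}->{}; Z {3}->{}
So after all 4 constraints: D(Y) = {3,4,5,6,9}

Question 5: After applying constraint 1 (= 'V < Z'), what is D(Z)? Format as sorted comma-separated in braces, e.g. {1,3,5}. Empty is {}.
Answer: {3,6,7,8,9}

Derivation:
Constraint 1 (V < Z) on D(V)={2,3,4,5} D(Z)={2,3,6,7,8,9}: Z {2,3,6,7,8,9}->{3,6,7,8,9}
So after constraint 1: D(Z) = {3,6,7,8,9}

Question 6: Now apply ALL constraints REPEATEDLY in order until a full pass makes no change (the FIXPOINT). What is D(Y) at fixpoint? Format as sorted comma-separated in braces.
pass 0 (initial): D(Y)={3,4,5,6,9}
pass 1: V {2,3,4,5}->{}; Z {2,3,6,7,8,9}->{}
pass 2: no change
Fixpoint after 2 passes: D(Y) = {3,4,5,6,9}

Answer: {3,4,5,6,9}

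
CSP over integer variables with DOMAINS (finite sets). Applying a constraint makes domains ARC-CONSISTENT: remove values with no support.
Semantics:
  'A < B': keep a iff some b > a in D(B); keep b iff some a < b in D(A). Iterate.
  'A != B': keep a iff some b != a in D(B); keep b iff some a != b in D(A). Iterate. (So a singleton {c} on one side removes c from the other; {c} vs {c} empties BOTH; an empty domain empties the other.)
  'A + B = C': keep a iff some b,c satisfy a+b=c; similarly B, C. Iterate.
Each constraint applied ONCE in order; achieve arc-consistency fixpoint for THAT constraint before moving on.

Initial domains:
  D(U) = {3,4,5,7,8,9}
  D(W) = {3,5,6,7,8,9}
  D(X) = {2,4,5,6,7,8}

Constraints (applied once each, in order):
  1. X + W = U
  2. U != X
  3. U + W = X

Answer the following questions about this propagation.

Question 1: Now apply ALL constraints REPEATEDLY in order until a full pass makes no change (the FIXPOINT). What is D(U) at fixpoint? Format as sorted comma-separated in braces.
pass 0 (initial): D(U)={3,4,5,7,8,9}
pass 1: U {3,4,5,7,8,9}->{}; W {3,5,6,7,8,9}->{}; X {2,4,5,6,7,8}->{}
pass 2: no change
Fixpoint after 2 passes: D(U) = {}

Answer: {}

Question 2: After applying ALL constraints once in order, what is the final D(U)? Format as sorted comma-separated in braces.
Answer: {}

Derivation:
Constraint 1 (X + W = U) on D(X)={2,4,5,6,7,8} D(W)={3,5,6,7,8,9} D(U)={3,4,5,7,8,9}: X {2,4,5,6,7,8}->{2,4,5,6}; W {3,5,6,7,8,9}->{3,5,6,7}; U {3,4,5,7,8,9}->{5,7,8,9}
Constraint 2 (U != X) on D(U)={5,7,8,9} D(X)={2,4,5,6}: no change
Constraint 3 (U + W = X) on D(U)={5,7,8,9} D(W)={3,5,6,7} D(X)={2,4,5,6}: U {5,7,8,9}->{}; W {3,5,6,7}->{}; X {2,4,5,6}->{}
So after all 3 constraints: D(U) = {}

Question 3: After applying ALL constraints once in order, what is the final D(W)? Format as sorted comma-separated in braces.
Answer: {}

Derivation:
Constraint 1 (X + W = U) on D(X)={2,4,5,6,7,8} D(W)={3,5,6,7,8,9} D(U)={3,4,5,7,8,9}: X {2,4,5,6,7,8}->{2,4,5,6}; W {3,5,6,7,8,9}->{3,5,6,7}; U {3,4,5,7,8,9}->{5,7,8,9}
Constraint 2 (U != X) on D(U)={5,7,8,9} D(X)={2,4,5,6}: no change
Constraint 3 (U + W = X) on D(U)={5,7,8,9} D(W)={3,5,6,7} D(X)={2,4,5,6}: U {5,7,8,9}->{}; W {3,5,6,7}->{}; X {2,4,5,6}->{}
So after all 3 constraints: D(W) = {}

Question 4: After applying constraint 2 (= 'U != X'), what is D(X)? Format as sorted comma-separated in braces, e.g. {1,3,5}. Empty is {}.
Constraint 1 (X + W = U) on D(X)={2,4,5,6,7,8} D(W)={3,5,6,7,8,9} D(U)={3,4,5,7,8,9}: X {2,4,5,6,7,8}->{2,4,5,6}; W {3,5,6,7,8,9}->{3,5,6,7}; U {3,4,5,7,8,9}->{5,7,8,9}
Constraint 2 (U != X) on D(U)={5,7,8,9} D(X)={2,4,5,6}: no change
So after constraint 2: D(X) = {2,4,5,6}

Answer: {2,4,5,6}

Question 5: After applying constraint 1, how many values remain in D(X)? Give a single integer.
Answer: 4

Derivation:
Constraint 1 (X + W = U) on D(X)={2,4,5,6,7,8} D(W)={3,5,6,7,8,9} D(U)={3,4,5,7,8,9}: X {2,4,5,6,7,8}->{2,4,5,6}; W {3,5,6,7,8,9}->{3,5,6,7}; U {3,4,5,7,8,9}->{5,7,8,9}
So after constraint 1: D(X)={2,4,5,6}, size = 4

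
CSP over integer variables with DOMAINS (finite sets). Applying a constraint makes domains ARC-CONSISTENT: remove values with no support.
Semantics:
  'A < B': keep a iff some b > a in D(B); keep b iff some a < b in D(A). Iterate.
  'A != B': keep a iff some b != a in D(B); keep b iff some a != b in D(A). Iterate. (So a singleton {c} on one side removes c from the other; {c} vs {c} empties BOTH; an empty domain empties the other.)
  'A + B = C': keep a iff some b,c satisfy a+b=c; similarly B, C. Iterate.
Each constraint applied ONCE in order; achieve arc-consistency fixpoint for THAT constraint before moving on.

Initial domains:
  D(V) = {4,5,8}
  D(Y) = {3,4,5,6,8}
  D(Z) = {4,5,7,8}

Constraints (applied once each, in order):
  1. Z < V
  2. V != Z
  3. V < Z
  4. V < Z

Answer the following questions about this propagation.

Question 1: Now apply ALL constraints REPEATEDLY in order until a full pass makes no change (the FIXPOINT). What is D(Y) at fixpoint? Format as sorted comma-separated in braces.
pass 0 (initial): D(Y)={3,4,5,6,8}
pass 1: V {4,5,8}->{5}; Z {4,5,7,8}->{7}
pass 2: V {5}->{}; Z {7}->{}
pass 3: no change
Fixpoint after 3 passes: D(Y) = {3,4,5,6,8}

Answer: {3,4,5,6,8}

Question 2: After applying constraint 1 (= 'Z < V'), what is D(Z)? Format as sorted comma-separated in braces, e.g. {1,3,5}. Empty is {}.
Constraint 1 (Z < V) on D(Z)={4,5,7,8} D(V)={4,5,8}: Z {4,5,7,8}->{4,5,7}; V {4,5,8}->{5,8}
So after constraint 1: D(Z) = {4,5,7}

Answer: {4,5,7}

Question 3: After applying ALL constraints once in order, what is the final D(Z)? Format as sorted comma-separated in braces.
Constraint 1 (Z < V) on D(Z)={4,5,7,8} D(V)={4,5,8}: Z {4,5,7,8}->{4,5,7}; V {4,5,8}->{5,8}
Constraint 2 (V != Z) on D(V)={5,8} D(Z)={4,5,7}: no change
Constraint 3 (V < Z) on D(V)={5,8} D(Z)={4,5,7}: V {5,8}->{5}; Z {4,5,7}->{7}
Constraint 4 (V < Z) on D(V)={5} D(Z)={7}: no change
So after all 4 constraints: D(Z) = {7}

Answer: {7}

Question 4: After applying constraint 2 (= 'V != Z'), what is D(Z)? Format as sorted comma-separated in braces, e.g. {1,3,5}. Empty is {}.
Answer: {4,5,7}

Derivation:
Constraint 1 (Z < V) on D(Z)={4,5,7,8} D(V)={4,5,8}: Z {4,5,7,8}->{4,5,7}; V {4,5,8}->{5,8}
Constraint 2 (V != Z) on D(V)={5,8} D(Z)={4,5,7}: no change
So after constraint 2: D(Z) = {4,5,7}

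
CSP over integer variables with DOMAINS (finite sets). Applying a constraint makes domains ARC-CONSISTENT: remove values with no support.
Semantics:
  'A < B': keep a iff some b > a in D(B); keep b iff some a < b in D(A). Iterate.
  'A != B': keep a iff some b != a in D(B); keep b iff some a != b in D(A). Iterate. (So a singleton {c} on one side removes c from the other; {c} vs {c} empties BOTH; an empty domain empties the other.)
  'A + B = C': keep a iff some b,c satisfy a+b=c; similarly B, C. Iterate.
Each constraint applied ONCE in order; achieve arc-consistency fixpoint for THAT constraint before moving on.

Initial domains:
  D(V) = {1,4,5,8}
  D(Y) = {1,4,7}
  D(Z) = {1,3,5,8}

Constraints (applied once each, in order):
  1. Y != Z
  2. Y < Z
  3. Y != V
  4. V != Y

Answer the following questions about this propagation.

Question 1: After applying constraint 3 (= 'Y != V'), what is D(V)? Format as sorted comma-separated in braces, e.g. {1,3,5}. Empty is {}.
Answer: {1,4,5,8}

Derivation:
Constraint 1 (Y != Z) on D(Y)={1,4,7} D(Z)={1,3,5,8}: no change
Constraint 2 (Y < Z) on D(Y)={1,4,7} D(Z)={1,3,5,8}: Z {1,3,5,8}->{3,5,8}
Constraint 3 (Y != V) on D(Y)={1,4,7} D(V)={1,4,5,8}: no change
So after constraint 3: D(V) = {1,4,5,8}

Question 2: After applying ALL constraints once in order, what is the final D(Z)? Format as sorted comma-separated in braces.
Constraint 1 (Y != Z) on D(Y)={1,4,7} D(Z)={1,3,5,8}: no change
Constraint 2 (Y < Z) on D(Y)={1,4,7} D(Z)={1,3,5,8}: Z {1,3,5,8}->{3,5,8}
Constraint 3 (Y != V) on D(Y)={1,4,7} D(V)={1,4,5,8}: no change
Constraint 4 (V != Y) on D(V)={1,4,5,8} D(Y)={1,4,7}: no change
So after all 4 constraints: D(Z) = {3,5,8}

Answer: {3,5,8}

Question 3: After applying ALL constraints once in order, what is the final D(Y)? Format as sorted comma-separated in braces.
Constraint 1 (Y != Z) on D(Y)={1,4,7} D(Z)={1,3,5,8}: no change
Constraint 2 (Y < Z) on D(Y)={1,4,7} D(Z)={1,3,5,8}: Z {1,3,5,8}->{3,5,8}
Constraint 3 (Y != V) on D(Y)={1,4,7} D(V)={1,4,5,8}: no change
Constraint 4 (V != Y) on D(V)={1,4,5,8} D(Y)={1,4,7}: no change
So after all 4 constraints: D(Y) = {1,4,7}

Answer: {1,4,7}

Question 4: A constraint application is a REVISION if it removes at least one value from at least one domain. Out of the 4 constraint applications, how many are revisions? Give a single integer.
Constraint 1 (Y != Z) on D(Y)={1,4,7} D(Z)={1,3,5,8}: no change => not a revision
Constraint 2 (Y < Z) on D(Y)={1,4,7} D(Z)={1,3,5,8}: Z {1,3,5,8}->{3,5,8} => REVISION
Constraint 3 (Y != V) on D(Y)={1,4,7} D(V)={1,4,5,8}: no change => not a revision
Constraint 4 (V != Y) on D(V)={1,4,5,8} D(Y)={1,4,7}: no change => not a revision
Total revisions = 1

Answer: 1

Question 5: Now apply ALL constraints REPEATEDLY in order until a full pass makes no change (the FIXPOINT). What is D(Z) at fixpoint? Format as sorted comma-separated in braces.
Answer: {3,5,8}

Derivation:
pass 0 (initial): D(Z)={1,3,5,8}
pass 1: Z {1,3,5,8}->{3,5,8}
pass 2: no change
Fixpoint after 2 passes: D(Z) = {3,5,8}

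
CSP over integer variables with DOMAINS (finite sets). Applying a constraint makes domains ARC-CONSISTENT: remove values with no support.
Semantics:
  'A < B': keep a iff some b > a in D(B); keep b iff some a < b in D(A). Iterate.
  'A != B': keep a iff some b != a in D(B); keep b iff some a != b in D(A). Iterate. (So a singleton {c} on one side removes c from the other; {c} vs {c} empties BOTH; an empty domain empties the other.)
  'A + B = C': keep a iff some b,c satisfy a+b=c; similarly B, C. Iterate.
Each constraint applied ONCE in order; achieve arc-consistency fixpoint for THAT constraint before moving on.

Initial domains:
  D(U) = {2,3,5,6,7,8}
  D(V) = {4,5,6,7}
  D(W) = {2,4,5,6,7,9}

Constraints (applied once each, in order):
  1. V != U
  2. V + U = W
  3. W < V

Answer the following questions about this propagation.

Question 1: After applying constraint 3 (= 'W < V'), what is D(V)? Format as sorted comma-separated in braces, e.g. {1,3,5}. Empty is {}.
Answer: {7}

Derivation:
Constraint 1 (V != U) on D(V)={4,5,6,7} D(U)={2,3,5,6,7,8}: no change
Constraint 2 (V + U = W) on D(V)={4,5,6,7} D(U)={2,3,5,6,7,8} D(W)={2,4,5,6,7,9}: U {2,3,5,6,7,8}->{2,3,5}; W {2,4,5,6,7,9}->{6,7,9}
Constraint 3 (W < V) on D(W)={6,7,9} D(V)={4,5,6,7}: W {6,7,9}->{6}; V {4,5,6,7}->{7}
So after constraint 3: D(V) = {7}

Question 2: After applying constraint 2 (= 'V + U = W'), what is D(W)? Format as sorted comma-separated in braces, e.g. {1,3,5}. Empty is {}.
Constraint 1 (V != U) on D(V)={4,5,6,7} D(U)={2,3,5,6,7,8}: no change
Constraint 2 (V + U = W) on D(V)={4,5,6,7} D(U)={2,3,5,6,7,8} D(W)={2,4,5,6,7,9}: U {2,3,5,6,7,8}->{2,3,5}; W {2,4,5,6,7,9}->{6,7,9}
So after constraint 2: D(W) = {6,7,9}

Answer: {6,7,9}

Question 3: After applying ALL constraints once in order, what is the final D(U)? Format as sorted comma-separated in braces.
Answer: {2,3,5}

Derivation:
Constraint 1 (V != U) on D(V)={4,5,6,7} D(U)={2,3,5,6,7,8}: no change
Constraint 2 (V + U = W) on D(V)={4,5,6,7} D(U)={2,3,5,6,7,8} D(W)={2,4,5,6,7,9}: U {2,3,5,6,7,8}->{2,3,5}; W {2,4,5,6,7,9}->{6,7,9}
Constraint 3 (W < V) on D(W)={6,7,9} D(V)={4,5,6,7}: W {6,7,9}->{6}; V {4,5,6,7}->{7}
So after all 3 constraints: D(U) = {2,3,5}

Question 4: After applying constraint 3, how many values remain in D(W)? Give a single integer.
Answer: 1

Derivation:
Constraint 1 (V != U) on D(V)={4,5,6,7} D(U)={2,3,5,6,7,8}: no change
Constraint 2 (V + U = W) on D(V)={4,5,6,7} D(U)={2,3,5,6,7,8} D(W)={2,4,5,6,7,9}: U {2,3,5,6,7,8}->{2,3,5}; W {2,4,5,6,7,9}->{6,7,9}
Constraint 3 (W < V) on D(W)={6,7,9} D(V)={4,5,6,7}: W {6,7,9}->{6}; V {4,5,6,7}->{7}
So after constraint 3: D(W)={6}, size = 1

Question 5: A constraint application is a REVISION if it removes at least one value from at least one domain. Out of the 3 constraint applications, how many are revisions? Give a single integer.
Constraint 1 (V != U) on D(V)={4,5,6,7} D(U)={2,3,5,6,7,8}: no change => not a revision
Constraint 2 (V + U = W) on D(V)={4,5,6,7} D(U)={2,3,5,6,7,8} D(W)={2,4,5,6,7,9}: U {2,3,5,6,7,8}->{2,3,5}; W {2,4,5,6,7,9}->{6,7,9} => REVISION
Constraint 3 (W < V) on D(W)={6,7,9} D(V)={4,5,6,7}: W {6,7,9}->{6}; V {4,5,6,7}->{7} => REVISION
Total revisions = 2

Answer: 2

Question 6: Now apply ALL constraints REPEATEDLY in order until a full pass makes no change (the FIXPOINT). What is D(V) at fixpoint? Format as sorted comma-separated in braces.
pass 0 (initial): D(V)={4,5,6,7}
pass 1: U {2,3,5,6,7,8}->{2,3,5}; V {4,5,6,7}->{7}; W {2,4,5,6,7,9}->{6}
pass 2: U {2,3,5}->{}; V {7}->{}; W {6}->{}
pass 3: no change
Fixpoint after 3 passes: D(V) = {}

Answer: {}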